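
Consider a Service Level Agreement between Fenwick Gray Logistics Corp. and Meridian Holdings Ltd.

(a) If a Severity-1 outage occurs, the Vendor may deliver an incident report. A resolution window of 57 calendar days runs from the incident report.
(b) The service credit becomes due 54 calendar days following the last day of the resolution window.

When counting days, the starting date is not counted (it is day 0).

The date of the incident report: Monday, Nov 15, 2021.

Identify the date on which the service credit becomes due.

Mar 6, 2022

The last day of the resolution window: Nov 15, 2021 + 57 days = Jan 11, 2022.
Adding 54 calendar days to Jan 11, 2022 gives Mar 6, 2022, which is the date on which the service credit becomes due.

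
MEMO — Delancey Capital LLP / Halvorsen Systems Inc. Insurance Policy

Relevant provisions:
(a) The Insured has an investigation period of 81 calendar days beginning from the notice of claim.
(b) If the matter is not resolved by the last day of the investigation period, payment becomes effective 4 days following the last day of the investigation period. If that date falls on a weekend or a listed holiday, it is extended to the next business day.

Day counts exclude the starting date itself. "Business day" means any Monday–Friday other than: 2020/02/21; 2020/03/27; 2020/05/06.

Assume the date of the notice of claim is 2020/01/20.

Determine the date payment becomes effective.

2020/04/14

Adding 81 calendar days to 2020/01/20 gives 2020/04/10, which is the last day of the investigation period.
The date payment becomes effective: 2020/04/10 + 4 days = 2020/04/14. 2020/04/14 is a Tuesday and is not a listed holiday, so no roll-forward applies.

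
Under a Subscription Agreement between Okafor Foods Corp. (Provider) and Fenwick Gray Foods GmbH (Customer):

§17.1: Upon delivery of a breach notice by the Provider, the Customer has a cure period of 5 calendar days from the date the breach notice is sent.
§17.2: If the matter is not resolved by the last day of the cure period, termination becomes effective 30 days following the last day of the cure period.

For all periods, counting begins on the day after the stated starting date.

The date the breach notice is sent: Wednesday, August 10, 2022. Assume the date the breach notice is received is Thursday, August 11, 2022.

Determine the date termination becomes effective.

September 14, 2022

The last day of the cure period: August 10, 2022 + 5 days = August 15, 2022.
Adding 30 calendar days to August 15, 2022 gives September 14, 2022, which is the date termination becomes effective.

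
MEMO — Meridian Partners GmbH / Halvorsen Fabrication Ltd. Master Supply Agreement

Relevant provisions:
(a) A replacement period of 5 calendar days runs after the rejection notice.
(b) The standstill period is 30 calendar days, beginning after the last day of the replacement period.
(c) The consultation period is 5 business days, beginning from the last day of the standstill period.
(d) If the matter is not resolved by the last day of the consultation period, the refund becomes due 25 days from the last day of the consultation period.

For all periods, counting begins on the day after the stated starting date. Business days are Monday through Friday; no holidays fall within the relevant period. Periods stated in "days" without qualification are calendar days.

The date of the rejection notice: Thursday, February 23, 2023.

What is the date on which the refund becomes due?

May 1, 2023

The last day of the replacement period: 5 calendar days after February 23, 2023 is February 28, 2023.
The last day of the standstill period: February 28, 2023 + 30 days = March 30, 2023.
From Thursday, March 30, 2023, 5 business days (Mar 31, Apr 3, Apr 4, Apr 5, Apr 6, skipping weekends) brings us to Thursday, April 6, 2023, which is the last day of the consultation period.
The date on which the refund becomes due: April 6, 2023 + 25 days = May 1, 2023.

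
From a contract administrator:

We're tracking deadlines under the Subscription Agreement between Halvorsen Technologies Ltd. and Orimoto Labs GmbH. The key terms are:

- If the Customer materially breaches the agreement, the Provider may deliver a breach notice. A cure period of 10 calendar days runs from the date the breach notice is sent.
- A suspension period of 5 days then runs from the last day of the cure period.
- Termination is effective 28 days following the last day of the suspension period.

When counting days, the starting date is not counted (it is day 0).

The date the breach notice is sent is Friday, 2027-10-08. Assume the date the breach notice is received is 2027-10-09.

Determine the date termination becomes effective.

2027-11-20

The last day of the cure period: 10 calendar days after 2027-10-08 is 2027-10-18.
Adding 5 calendar days to 2027-10-18 gives 2027-10-23, which is the last day of the suspension period.
Adding 28 calendar days to 2027-10-23 gives 2027-11-20, which is the date termination becomes effective.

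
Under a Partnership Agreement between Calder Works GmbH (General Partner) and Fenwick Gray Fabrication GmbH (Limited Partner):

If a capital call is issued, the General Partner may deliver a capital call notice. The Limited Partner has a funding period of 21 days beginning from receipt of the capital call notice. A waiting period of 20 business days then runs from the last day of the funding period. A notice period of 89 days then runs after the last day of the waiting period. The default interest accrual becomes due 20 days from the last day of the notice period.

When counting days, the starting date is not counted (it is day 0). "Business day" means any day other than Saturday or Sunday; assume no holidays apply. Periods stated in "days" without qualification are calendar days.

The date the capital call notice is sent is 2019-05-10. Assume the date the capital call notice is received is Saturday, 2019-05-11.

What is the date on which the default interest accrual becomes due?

The last day of the funding period: 2019-05-11 + 21 days = 2019-06-01.
From Saturday, 2019-06-01, 20 business days (Jun 3, Jun 4, Jun 5, Jun 6, …, Jun 26, Jun 27, Jun 28, skipping weekends) brings us to Friday, 2019-06-28, which is the last day of the waiting period.
Adding 89 calendar days to 2019-06-28 gives 2019-09-25, which is the last day of the notice period.
Adding 20 calendar days to 2019-09-25 gives 2019-10-15, which is the date on which the default interest accrual becomes due.

2019-10-15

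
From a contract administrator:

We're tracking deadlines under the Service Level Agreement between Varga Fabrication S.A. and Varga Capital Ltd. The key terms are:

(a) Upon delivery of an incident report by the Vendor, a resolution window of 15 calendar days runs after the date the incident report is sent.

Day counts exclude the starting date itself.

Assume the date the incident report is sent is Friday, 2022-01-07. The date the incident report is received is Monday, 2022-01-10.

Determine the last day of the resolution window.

The last day of the resolution window: 2022-01-07 + 15 days = 2022-01-22.

2022-01-22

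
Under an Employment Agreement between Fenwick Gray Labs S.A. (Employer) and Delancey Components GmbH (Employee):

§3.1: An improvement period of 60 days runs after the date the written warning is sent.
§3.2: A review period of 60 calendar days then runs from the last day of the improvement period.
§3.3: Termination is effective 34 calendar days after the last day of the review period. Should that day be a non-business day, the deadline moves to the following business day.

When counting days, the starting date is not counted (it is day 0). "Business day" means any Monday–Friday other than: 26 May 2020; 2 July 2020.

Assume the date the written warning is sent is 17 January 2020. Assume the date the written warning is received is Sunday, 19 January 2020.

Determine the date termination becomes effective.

Adding 60 calendar days to 17 January 2020 gives 17 March 2020, which is the last day of the improvement period.
The last day of the review period: 17 March 2020 + 60 days = 16 May 2020.
Adding 34 calendar days to 16 May 2020 gives 19 June 2020, which is the date termination becomes effective. 19 June 2020 is a Friday and is not a listed holiday, so no roll-forward applies.

19 June 2020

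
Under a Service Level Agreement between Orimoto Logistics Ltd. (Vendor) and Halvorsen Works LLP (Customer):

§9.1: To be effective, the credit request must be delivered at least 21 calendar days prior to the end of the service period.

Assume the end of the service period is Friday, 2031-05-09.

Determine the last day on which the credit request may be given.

2031-04-18

Counting back 21 calendar days from 2031-05-09 gives 2031-04-18.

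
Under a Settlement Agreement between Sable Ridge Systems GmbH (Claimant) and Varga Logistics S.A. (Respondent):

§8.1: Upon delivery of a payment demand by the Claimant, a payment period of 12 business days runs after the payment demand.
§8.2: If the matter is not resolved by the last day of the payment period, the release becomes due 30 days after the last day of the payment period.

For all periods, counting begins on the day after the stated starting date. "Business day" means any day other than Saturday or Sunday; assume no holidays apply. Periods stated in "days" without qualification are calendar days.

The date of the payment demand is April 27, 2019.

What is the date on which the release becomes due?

June 13, 2019

The last day of the payment period: counting 12 business days from Saturday, April 27, 2019 (Apr 29, Apr 30, May 1, May 2, …, May 10, May 13, May 14, skipping weekends) reaches Tuesday, May 14, 2019.
Adding 30 calendar days to May 14, 2019 gives June 13, 2019, which is the date on which the release becomes due.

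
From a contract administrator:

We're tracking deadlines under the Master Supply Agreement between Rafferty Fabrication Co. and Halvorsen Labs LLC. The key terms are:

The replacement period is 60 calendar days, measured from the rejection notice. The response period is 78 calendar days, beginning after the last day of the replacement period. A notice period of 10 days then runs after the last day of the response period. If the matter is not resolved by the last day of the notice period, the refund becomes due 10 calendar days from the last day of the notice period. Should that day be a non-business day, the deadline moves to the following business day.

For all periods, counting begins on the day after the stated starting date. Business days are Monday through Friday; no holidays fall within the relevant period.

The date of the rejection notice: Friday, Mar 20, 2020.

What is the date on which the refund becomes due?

The last day of the replacement period: Mar 20, 2020 + 60 days = May 19, 2020.
Adding 78 calendar days to May 19, 2020 gives Aug 5, 2020, which is the last day of the response period.
The last day of the notice period: 10 calendar days after Aug 5, 2020 is Aug 15, 2020.
Adding 10 calendar days to Aug 15, 2020 gives Aug 25, 2020, which is the date on which the refund becomes due. Aug 25, 2020 is a Tuesday, so no roll-forward applies.

Aug 25, 2020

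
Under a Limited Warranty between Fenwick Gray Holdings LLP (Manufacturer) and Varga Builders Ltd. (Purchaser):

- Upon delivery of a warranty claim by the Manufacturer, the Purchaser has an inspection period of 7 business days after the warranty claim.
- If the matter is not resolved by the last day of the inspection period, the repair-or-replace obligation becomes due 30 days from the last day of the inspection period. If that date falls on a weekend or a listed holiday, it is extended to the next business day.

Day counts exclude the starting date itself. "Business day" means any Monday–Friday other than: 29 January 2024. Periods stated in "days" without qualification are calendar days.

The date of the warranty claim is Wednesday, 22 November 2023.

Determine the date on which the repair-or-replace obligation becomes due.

1 January 2024

The last day of the inspection period: 7 business days after Wednesday, 22 November 2023, skipping weekends — Nov 23, Nov 24, Nov 27, Nov 28, Nov 29, Nov 30, Dec 1 — lands on Friday, 1 December 2023.
Adding 30 calendar days to 1 December 2023 gives 31 December 2023, which is the date on which the repair-or-replace obligation becomes due. That falls on a Sunday, so it rolls to the next business day, Monday, 1 January 2024.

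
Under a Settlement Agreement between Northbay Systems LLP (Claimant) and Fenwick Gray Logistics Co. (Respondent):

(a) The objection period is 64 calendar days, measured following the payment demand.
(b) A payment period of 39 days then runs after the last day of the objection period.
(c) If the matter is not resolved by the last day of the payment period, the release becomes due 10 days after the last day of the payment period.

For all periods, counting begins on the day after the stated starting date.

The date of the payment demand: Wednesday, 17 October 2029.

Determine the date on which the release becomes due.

Adding 64 calendar days to 17 October 2029 gives 20 December 2029, which is the last day of the objection period.
Adding 39 calendar days to 20 December 2029 gives 28 January 2030, which is the last day of the payment period.
The date on which the release becomes due: 10 calendar days after 28 January 2030 is 7 February 2030.

7 February 2030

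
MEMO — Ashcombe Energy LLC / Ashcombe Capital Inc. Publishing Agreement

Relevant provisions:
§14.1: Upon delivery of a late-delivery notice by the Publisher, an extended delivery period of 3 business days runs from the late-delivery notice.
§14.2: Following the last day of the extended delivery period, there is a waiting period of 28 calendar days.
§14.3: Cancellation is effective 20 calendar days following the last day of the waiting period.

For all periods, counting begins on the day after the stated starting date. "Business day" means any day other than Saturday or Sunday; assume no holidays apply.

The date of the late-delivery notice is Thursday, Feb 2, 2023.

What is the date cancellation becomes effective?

Mar 27, 2023

The last day of the extended delivery period: 3 business days after Thursday, Feb 2, 2023, skipping weekends — Feb 3, Feb 6, Feb 7 — lands on Tuesday, Feb 7, 2023.
Adding 28 calendar days to Feb 7, 2023 gives Mar 7, 2023, which is the last day of the waiting period.
Adding 20 calendar days to Mar 7, 2023 gives Mar 27, 2023, which is the date cancellation becomes effective.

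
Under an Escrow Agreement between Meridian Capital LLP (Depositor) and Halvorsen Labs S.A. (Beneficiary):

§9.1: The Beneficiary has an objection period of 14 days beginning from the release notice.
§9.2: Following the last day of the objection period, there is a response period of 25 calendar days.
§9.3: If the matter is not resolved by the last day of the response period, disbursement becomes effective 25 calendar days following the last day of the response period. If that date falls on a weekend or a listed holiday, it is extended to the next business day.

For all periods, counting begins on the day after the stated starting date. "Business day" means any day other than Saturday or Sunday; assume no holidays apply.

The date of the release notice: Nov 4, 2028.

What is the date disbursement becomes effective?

The last day of the objection period: 14 calendar days after Nov 4, 2028 is Nov 18, 2028.
The last day of the response period: Nov 18, 2028 + 25 days = Dec 13, 2028.
The date disbursement becomes effective: Dec 13, 2028 + 25 days = Jan 7, 2029. That falls on a Sunday, so it rolls to the next business day, Monday, Jan 8, 2029.

Jan 8, 2029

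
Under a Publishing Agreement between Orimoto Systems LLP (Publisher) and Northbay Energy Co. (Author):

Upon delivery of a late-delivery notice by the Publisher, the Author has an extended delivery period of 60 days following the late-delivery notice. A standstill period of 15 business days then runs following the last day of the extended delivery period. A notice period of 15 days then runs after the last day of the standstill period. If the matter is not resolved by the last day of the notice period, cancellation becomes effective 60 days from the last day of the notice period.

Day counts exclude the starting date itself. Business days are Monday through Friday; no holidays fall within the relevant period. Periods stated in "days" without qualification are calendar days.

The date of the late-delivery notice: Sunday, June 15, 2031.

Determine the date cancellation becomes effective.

November 18, 2031

The last day of the extended delivery period: June 15, 2031 + 60 days = August 14, 2031.
The last day of the standstill period: 15 business days after Thursday, August 14, 2031, skipping weekends — Aug 15, Aug 18, Aug 19, Aug 20, …, Sep 2, Sep 3, Sep 4 — lands on Thursday, September 4, 2031.
The last day of the notice period: 15 calendar days after September 4, 2031 is September 19, 2031.
The date cancellation becomes effective: 60 calendar days after September 19, 2031 is November 18, 2031.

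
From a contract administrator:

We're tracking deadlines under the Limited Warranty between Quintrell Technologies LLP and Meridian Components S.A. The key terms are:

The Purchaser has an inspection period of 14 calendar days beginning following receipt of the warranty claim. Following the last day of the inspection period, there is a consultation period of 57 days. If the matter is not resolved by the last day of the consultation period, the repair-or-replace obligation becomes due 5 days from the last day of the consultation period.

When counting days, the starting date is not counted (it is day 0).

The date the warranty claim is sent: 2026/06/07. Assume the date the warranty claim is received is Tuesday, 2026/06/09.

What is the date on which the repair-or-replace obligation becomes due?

2026/08/24

The last day of the inspection period: 14 calendar days after 2026/06/09 is 2026/06/23.
The last day of the consultation period: 2026/06/23 + 57 days = 2026/08/19.
Adding 5 calendar days to 2026/08/19 gives 2026/08/24, which is the date on which the repair-or-replace obligation becomes due.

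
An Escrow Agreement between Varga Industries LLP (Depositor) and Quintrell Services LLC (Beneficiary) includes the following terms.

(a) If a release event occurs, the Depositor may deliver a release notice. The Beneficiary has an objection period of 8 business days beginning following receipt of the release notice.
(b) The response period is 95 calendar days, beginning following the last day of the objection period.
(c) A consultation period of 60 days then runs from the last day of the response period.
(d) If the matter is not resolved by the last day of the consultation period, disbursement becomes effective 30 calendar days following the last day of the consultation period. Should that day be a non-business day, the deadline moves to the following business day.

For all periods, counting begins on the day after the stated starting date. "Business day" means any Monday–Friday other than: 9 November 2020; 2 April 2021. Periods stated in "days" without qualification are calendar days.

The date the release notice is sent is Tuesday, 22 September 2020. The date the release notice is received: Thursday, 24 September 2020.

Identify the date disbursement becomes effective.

The last day of the objection period: 8 business days after Thursday, 24 September 2020, skipping weekends — Sep 25, Sep 28, Sep 29, Sep 30, Oct 1, Oct 2, Oct 5, Oct 6 — lands on Tuesday, 6 October 2020.
Adding 95 calendar days to 6 October 2020 gives 9 January 2021, which is the last day of the response period.
Adding 60 calendar days to 9 January 2021 gives 10 March 2021, which is the last day of the consultation period.
The date disbursement becomes effective: 30 calendar days after 10 March 2021 is 9 April 2021. 9 April 2021 is a Friday and is not a listed holiday, so no roll-forward applies.

9 April 2021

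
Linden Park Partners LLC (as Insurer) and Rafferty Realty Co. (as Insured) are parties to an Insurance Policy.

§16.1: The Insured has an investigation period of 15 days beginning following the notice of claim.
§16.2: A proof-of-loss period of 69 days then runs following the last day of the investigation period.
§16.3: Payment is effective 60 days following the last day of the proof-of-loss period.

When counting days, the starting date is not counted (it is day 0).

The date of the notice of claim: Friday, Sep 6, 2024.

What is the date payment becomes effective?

Jan 28, 2025

The last day of the investigation period: Sep 6, 2024 + 15 days = Sep 21, 2024.
The last day of the proof-of-loss period: 69 calendar days after Sep 21, 2024 is Nov 29, 2024.
The date payment becomes effective: 60 calendar days after Nov 29, 2024 is Jan 28, 2025.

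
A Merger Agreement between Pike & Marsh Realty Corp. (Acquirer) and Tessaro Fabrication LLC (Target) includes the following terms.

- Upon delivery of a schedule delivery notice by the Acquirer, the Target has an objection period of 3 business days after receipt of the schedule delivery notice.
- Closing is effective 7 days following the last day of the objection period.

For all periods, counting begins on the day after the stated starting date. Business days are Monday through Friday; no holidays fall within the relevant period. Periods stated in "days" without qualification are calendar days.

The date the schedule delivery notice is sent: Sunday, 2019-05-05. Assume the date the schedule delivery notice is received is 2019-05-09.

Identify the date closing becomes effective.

From Thursday, 2019-05-09, 3 business days (May 10, May 13, May 14, skipping weekends) brings us to Tuesday, 2019-05-14, which is the last day of the objection period.
The date closing becomes effective: 7 calendar days after 2019-05-14 is 2019-05-21.

2019-05-21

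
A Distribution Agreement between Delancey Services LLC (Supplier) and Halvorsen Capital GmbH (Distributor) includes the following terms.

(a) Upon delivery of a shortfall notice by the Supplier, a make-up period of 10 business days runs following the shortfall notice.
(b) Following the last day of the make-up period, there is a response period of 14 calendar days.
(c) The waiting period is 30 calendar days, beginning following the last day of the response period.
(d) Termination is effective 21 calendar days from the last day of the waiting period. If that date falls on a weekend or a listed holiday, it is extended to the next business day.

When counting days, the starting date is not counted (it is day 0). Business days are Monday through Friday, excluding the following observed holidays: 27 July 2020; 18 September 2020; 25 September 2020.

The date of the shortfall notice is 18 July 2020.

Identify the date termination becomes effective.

The last day of the make-up period: 10 business days after Saturday, 18 July 2020, skipping weekends and the listed holiday on Jul 27 — Jul 20, Jul 21, Jul 22, Jul 23, Jul 24, Jul 28, Jul 29, Jul 30, Jul 31, Aug 3 — lands on Monday, 3 August 2020.
The last day of the response period: 3 August 2020 + 14 days = 17 August 2020.
The last day of the waiting period: 17 August 2020 + 30 days = 16 September 2020.
Adding 21 calendar days to 16 September 2020 gives 7 October 2020, which is the date termination becomes effective. 7 October 2020 is a Wednesday and is not a listed holiday, so no roll-forward applies.

7 October 2020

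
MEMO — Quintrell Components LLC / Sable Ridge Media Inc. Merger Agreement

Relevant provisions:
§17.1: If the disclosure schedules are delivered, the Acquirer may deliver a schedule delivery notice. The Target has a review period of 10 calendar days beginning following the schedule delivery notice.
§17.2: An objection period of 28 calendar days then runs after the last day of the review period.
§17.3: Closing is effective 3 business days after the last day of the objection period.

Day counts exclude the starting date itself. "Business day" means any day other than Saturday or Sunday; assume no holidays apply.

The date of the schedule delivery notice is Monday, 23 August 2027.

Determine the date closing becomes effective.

The last day of the review period: 10 calendar days after 23 August 2027 is 2 September 2027.
Adding 28 calendar days to 2 September 2027 gives 30 September 2027, which is the last day of the objection period.
The date closing becomes effective: counting 3 business days from Thursday, 30 September 2027 (Oct 1, Oct 4, Oct 5, skipping weekends) reaches Tuesday, 5 October 2027.

5 October 2027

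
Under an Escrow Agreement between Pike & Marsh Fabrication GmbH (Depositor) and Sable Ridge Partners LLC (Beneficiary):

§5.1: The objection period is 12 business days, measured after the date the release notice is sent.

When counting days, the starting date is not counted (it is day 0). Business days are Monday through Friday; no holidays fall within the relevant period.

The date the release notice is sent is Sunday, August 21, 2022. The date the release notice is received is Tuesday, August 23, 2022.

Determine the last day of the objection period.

September 6, 2022

The last day of the objection period: 12 business days after Sunday, August 21, 2022, skipping weekends — Aug 22, Aug 23, Aug 24, Aug 25, …, Sep 2, Sep 5, Sep 6 — lands on Tuesday, September 6, 2022.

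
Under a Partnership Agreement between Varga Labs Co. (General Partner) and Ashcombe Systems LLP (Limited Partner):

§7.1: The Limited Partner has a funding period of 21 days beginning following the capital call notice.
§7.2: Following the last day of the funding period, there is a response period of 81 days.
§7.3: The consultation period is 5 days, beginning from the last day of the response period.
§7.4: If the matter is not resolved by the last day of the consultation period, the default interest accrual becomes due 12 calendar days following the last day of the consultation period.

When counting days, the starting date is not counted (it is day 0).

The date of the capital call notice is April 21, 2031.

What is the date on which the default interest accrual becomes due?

The last day of the funding period: April 21, 2031 + 21 days = May 12, 2031.
The last day of the response period: 81 calendar days after May 12, 2031 is August 1, 2031.
The last day of the consultation period: 5 calendar days after August 1, 2031 is August 6, 2031.
Adding 12 calendar days to August 6, 2031 gives August 18, 2031, which is the date on which the default interest accrual becomes due.

August 18, 2031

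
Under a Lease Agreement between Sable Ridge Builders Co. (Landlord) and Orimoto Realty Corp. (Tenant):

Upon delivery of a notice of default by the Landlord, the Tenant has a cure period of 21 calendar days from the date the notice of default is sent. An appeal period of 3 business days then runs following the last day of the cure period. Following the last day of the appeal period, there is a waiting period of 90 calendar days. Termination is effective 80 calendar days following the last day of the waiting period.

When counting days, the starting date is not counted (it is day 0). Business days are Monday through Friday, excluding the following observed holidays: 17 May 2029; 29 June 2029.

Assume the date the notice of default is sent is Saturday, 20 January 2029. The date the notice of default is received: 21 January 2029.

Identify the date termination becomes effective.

3 August 2029

The last day of the cure period: 20 January 2029 + 21 days = 10 February 2029.
The last day of the appeal period: counting 3 business days from Saturday, 10 February 2029 (Feb 12, Feb 13, Feb 14, skipping weekends) reaches Wednesday, 14 February 2029.
Adding 90 calendar days to 14 February 2029 gives 15 May 2029, which is the last day of the waiting period.
The date termination becomes effective: 80 calendar days after 15 May 2029 is 3 August 2029.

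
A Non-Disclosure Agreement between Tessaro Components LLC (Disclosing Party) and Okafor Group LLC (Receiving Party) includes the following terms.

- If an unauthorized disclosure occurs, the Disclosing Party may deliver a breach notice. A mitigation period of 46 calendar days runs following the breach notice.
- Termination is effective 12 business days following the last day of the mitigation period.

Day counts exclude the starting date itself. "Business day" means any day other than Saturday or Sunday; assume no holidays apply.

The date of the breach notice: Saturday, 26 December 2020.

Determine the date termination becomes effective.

26 February 2021

Adding 46 calendar days to 26 December 2020 gives 10 February 2021, which is the last day of the mitigation period.
The date termination becomes effective: counting 12 business days from Wednesday, 10 February 2021 (Feb 11, Feb 12, Feb 15, Feb 16, …, Feb 24, Feb 25, Feb 26, skipping weekends) reaches Friday, 26 February 2021.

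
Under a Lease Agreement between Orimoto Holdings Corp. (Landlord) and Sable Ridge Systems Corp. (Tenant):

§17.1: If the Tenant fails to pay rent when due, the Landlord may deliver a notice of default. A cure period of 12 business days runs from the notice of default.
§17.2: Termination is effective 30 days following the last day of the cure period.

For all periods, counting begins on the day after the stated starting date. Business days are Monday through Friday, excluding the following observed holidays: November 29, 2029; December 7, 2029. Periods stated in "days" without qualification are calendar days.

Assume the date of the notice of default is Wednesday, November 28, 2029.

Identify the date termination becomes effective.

The last day of the cure period: counting 12 business days from Wednesday, November 28, 2029 (Nov 30, Dec 3, Dec 4, Dec 5, …, Dec 14, Dec 17, Dec 18, skipping weekends and the listed holidays on Nov 29, Dec 7) reaches Tuesday, December 18, 2029.
The date termination becomes effective: 30 calendar days after December 18, 2029 is January 17, 2030.

January 17, 2030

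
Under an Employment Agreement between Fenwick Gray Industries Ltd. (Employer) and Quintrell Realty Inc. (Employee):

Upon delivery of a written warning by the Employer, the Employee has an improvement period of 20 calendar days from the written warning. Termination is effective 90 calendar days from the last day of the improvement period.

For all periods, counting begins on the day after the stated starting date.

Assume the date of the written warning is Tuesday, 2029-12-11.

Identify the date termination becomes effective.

The last day of the improvement period: 20 calendar days after 2029-12-11 is 2029-12-31.
The date termination becomes effective: 90 calendar days after 2029-12-31 is 2030-03-31.

2030-03-31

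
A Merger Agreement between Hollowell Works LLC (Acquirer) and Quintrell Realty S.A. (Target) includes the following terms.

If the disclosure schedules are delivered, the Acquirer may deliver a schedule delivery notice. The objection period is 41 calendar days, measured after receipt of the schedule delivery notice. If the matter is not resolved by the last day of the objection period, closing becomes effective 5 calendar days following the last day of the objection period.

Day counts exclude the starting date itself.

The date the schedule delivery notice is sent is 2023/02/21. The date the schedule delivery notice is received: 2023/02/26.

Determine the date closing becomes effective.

2023/04/13

Adding 41 calendar days to 2023/02/26 gives 2023/04/08, which is the last day of the objection period.
Adding 5 calendar days to 2023/04/08 gives 2023/04/13, which is the date closing becomes effective.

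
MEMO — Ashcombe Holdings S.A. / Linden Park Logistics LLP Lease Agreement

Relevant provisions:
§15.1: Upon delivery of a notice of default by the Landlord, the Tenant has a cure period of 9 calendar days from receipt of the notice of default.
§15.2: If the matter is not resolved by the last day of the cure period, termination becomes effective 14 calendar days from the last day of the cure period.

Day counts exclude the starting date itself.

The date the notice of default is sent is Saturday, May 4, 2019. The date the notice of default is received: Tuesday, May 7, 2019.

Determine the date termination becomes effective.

Adding 9 calendar days to May 7, 2019 gives May 16, 2019, which is the last day of the cure period.
The date termination becomes effective: May 16, 2019 + 14 days = May 30, 2019.

May 30, 2019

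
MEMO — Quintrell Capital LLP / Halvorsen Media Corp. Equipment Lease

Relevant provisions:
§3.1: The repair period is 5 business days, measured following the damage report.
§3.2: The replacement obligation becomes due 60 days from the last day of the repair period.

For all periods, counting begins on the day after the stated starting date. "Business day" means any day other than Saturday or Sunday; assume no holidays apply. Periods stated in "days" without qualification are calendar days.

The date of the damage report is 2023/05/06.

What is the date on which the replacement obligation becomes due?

2023/07/11

The last day of the repair period: counting 5 business days from Saturday, 2023/05/06 (May 8, May 9, May 10, May 11, May 12, skipping weekends) reaches Friday, 2023/05/12.
The date on which the replacement obligation becomes due: 2023/05/12 + 60 days = 2023/07/11.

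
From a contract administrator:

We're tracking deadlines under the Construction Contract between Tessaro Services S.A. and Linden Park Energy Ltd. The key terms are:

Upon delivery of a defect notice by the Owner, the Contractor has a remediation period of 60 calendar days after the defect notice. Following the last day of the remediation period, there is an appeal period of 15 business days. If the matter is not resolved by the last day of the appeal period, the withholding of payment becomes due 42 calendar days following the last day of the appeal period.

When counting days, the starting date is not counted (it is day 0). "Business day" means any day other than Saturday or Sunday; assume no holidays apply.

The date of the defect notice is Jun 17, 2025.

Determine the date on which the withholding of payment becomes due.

The last day of the remediation period: Jun 17, 2025 + 60 days = Aug 16, 2025.
The last day of the appeal period: counting 15 business days from Saturday, Aug 16, 2025 (Aug 18, Aug 19, Aug 20, Aug 21, …, Sep 3, Sep 4, Sep 5, skipping weekends) reaches Friday, Sep 5, 2025.
The date on which the withholding of payment becomes due: Sep 5, 2025 + 42 days = Oct 17, 2025.

Oct 17, 2025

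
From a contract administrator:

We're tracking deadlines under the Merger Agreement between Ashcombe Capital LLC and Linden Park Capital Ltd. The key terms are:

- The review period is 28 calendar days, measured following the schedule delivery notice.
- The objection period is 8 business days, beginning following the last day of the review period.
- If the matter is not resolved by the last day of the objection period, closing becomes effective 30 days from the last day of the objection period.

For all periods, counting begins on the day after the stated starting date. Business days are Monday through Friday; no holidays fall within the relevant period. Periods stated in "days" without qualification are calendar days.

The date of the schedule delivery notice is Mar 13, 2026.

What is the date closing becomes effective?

The last day of the review period: 28 calendar days after Mar 13, 2026 is Apr 10, 2026.
From Friday, Apr 10, 2026, 8 business days (Apr 13, Apr 14, Apr 15, Apr 16, Apr 17, Apr 20, Apr 21, Apr 22, skipping weekends) brings us to Wednesday, Apr 22, 2026, which is the last day of the objection period.
The date closing becomes effective: 30 calendar days after Apr 22, 2026 is May 22, 2026.

May 22, 2026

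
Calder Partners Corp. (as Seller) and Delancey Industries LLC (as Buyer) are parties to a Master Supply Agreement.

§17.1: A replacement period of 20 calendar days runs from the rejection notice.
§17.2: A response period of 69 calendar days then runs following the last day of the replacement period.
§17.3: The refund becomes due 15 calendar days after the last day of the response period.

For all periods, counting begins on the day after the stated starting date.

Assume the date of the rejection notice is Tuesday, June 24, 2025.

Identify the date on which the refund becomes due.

Adding 20 calendar days to June 24, 2025 gives July 14, 2025, which is the last day of the replacement period.
The last day of the response period: July 14, 2025 + 69 days = September 21, 2025.
The date on which the refund becomes due: September 21, 2025 + 15 days = October 6, 2025.

October 6, 2025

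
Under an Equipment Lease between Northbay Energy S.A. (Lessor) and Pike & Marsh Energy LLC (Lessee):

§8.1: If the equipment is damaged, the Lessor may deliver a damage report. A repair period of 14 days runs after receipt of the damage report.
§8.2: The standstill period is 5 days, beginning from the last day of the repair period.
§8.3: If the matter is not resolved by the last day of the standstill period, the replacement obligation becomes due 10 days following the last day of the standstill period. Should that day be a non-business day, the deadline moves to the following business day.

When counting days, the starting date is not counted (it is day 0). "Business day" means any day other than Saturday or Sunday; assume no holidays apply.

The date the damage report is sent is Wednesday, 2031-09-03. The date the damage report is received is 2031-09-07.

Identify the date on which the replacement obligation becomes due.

2031-10-06

Adding 14 calendar days to 2031-09-07 gives 2031-09-21, which is the last day of the repair period.
The last day of the standstill period: 5 calendar days after 2031-09-21 is 2031-09-26.
The date on which the replacement obligation becomes due: 2031-09-26 + 10 days = 2031-10-06. 2031-10-06 is a Monday, so no roll-forward applies.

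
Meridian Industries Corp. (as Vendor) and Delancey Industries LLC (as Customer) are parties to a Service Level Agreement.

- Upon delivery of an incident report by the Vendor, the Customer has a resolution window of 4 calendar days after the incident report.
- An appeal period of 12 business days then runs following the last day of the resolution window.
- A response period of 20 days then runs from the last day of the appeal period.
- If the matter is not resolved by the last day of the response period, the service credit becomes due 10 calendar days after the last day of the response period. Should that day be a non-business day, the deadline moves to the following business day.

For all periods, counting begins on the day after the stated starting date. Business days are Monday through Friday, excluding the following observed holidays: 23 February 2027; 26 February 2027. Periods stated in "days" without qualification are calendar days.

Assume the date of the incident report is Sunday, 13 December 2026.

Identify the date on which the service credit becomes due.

3 February 2027

Adding 4 calendar days to 13 December 2026 gives 17 December 2026, which is the last day of the resolution window.
The last day of the appeal period: counting 12 business days from Thursday, 17 December 2026 (Dec 18, Dec 21, Dec 22, Dec 23, …, Dec 31, Jan 1, Jan 4, skipping weekends) reaches Monday, 4 January 2027.
Adding 20 calendar days to 4 January 2027 gives 24 January 2027, which is the last day of the response period.
The date on which the service credit becomes due: 10 calendar days after 24 January 2027 is 3 February 2027. 3 February 2027 is a Wednesday and is not a listed holiday, so no roll-forward applies.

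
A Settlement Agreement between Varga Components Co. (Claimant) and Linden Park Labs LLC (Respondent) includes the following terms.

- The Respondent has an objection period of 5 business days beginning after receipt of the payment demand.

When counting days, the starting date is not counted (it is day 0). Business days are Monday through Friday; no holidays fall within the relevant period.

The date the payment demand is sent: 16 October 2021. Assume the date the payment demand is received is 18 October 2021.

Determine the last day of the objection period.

25 October 2021

The last day of the objection period: counting 5 business days from Monday, 18 October 2021 (Oct 19, Oct 20, Oct 21, Oct 22, Oct 25, skipping weekends) reaches Monday, 25 October 2021.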